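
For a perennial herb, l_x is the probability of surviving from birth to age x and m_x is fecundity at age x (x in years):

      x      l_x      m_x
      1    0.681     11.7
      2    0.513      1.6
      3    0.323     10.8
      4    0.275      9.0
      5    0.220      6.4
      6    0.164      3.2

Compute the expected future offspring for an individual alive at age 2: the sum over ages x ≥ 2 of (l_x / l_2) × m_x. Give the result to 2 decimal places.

l_2 = 0.513. Conditional survival from age 2 to x is l_x / l_2.
  x=2: (0.513/0.513) × 1.6 = 1.6000
  x=3: (0.323/0.513) × 10.8 = 6.8000
  x=4: (0.275/0.513) × 9.0 = 4.8246
  x=5: (0.220/0.513) × 6.4 = 2.7446
  x=6: (0.164/0.513) × 3.2 = 1.0230
Sum = 1.6000 + 6.8000 + 4.8246 + 2.7446 + 1.0230 = 16.9922

16.99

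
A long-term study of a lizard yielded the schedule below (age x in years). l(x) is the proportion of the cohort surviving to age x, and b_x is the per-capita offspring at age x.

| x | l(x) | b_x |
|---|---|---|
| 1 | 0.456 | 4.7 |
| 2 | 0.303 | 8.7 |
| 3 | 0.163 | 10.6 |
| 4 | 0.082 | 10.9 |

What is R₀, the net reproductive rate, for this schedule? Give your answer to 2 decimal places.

7.40

R₀ = Σ l(x) b_x:
  age 1: 0.456 × 4.7 = 2.1432
  age 2: 0.303 × 8.7 = 2.6361
  age 3: 0.163 × 10.6 = 1.7278
  age 4: 0.082 × 10.9 = 0.8938
R₀ = 2.1432 + 2.6361 + 1.7278 + 0.8938 = 7.4009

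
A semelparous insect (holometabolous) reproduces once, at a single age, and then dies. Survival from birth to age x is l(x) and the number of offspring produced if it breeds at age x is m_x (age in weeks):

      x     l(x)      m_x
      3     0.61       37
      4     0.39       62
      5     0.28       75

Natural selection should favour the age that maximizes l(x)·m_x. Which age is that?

Expected offspring if breeding at age x = l(x) × m_x:
  age 3: 0.61 × 37 = 22.570
  age 4: 0.39 × 62 = 24.180
  age 5: 0.28 × 75 = 21.000
Maximum at age 4 (24.180).

4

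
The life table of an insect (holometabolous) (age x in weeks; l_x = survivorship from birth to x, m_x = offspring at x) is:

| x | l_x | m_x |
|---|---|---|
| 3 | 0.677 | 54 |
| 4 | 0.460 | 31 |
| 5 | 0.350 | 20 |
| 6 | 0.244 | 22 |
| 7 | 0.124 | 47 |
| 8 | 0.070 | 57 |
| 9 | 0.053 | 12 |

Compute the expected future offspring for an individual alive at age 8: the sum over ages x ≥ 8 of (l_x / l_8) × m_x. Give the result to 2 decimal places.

l_8 = 0.070. Conditional survival from age 8 to x is l_x / l_8.
  x=8: (0.070/0.070) × 57 = 57.0000
  x=9: (0.053/0.070) × 12 = 9.0857
Sum = 57.0000 + 9.0857 = 66.0857

66.09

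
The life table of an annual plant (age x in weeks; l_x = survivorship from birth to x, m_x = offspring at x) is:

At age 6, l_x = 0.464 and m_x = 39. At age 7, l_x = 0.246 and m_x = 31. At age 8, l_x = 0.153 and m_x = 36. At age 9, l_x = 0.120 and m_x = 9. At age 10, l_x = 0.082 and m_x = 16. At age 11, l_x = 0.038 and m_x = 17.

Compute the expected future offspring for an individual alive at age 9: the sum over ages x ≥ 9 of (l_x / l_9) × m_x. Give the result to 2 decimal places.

l_9 = 0.120. Conditional survival from age 9 to x is l_x / l_9.
  x=9: (0.120/0.120) × 9 = 9.0000
  x=10: (0.082/0.120) × 16 = 10.9333
  x=11: (0.038/0.120) × 17 = 5.3833
Sum = 9.0000 + 10.9333 + 5.3833 = 25.3167

25.32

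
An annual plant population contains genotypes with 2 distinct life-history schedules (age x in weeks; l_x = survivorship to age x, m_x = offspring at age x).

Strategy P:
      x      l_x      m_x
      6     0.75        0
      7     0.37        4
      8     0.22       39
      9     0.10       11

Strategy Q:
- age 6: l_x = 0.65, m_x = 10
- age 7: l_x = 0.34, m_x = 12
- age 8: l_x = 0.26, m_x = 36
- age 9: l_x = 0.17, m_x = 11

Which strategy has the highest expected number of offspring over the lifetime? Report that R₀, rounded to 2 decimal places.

21.81

Strategy P: R₀ = 0.75×0 + 0.37×4 + 0.22×39 + 0.10×11 = 11.1600
Strategy Q: R₀ = 0.65×10 + 0.34×12 + 0.26×36 + 0.17×11 = 21.8100
Highest R₀: strategy Q with 21.8100.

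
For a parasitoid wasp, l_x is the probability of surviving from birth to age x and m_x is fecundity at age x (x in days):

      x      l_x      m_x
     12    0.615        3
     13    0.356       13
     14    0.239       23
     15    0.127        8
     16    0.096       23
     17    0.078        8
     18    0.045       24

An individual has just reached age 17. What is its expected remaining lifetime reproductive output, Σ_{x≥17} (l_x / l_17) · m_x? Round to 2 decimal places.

l_17 = 0.078. Conditional survival from age 17 to x is l_x / l_17.
  x=17: (0.078/0.078) × 8 = 8.0000
  x=18: (0.045/0.078) × 24 = 13.8462
Sum = 8.0000 + 13.8462 = 21.8462

21.85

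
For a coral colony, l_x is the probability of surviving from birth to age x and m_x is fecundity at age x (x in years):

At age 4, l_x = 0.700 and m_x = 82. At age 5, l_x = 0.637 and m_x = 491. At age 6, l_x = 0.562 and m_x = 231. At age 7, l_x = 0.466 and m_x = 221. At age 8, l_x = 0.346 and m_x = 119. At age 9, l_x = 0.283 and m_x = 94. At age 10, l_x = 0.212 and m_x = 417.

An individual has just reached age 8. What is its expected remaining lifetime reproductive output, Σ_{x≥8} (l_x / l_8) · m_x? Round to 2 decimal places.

451.39

l_8 = 0.346. Conditional survival from age 8 to x is l_x / l_8.
  x=8: (0.346/0.346) × 119 = 119.0000
  x=9: (0.283/0.346) × 94 = 76.8844
  x=10: (0.212/0.346) × 417 = 255.5029
Sum = 119.0000 + 76.8844 + 255.5029 = 451.3873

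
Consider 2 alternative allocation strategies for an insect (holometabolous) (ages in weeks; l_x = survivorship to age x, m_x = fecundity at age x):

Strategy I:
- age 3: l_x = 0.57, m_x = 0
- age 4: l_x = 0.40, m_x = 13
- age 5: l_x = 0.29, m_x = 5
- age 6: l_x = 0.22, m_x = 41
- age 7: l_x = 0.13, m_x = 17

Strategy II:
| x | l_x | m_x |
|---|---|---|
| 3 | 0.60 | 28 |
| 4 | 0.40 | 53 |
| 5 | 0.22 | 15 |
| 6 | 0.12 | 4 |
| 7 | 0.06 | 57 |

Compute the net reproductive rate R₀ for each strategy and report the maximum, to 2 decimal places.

45.20

Strategy I: R₀ = 0.57×0 + 0.40×13 + 0.29×5 + 0.22×41 + 0.13×17 = 17.8800
Strategy II: R₀ = 0.60×28 + 0.40×53 + 0.22×15 + 0.12×4 + 0.06×57 = 45.2000
Highest R₀: strategy II with 45.2000.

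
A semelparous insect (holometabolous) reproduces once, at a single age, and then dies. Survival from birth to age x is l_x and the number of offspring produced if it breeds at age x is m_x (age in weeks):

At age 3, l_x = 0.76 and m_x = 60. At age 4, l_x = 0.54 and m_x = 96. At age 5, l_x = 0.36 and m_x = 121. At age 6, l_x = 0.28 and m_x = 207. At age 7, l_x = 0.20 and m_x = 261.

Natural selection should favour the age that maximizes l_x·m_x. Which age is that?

Expected offspring if breeding at age x = l_x × m_x:
  age 3: 0.76 × 60 = 45.600
  age 4: 0.54 × 96 = 51.840
  age 5: 0.36 × 121 = 43.560
  age 6: 0.28 × 207 = 57.960
  age 7: 0.20 × 261 = 52.200
Maximum at age 6 (57.960).

6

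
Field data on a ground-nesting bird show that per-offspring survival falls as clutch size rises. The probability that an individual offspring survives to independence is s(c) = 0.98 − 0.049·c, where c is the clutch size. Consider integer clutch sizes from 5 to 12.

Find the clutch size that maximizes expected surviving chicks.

Expected surviving chicks = c × s(c):
  c=5: 5 × 0.735 = 3.675
  c=6: 6 × 0.686 = 4.116
  c=7: 7 × 0.637 = 4.459
  c=8: 8 × 0.588 = 4.704
  c=9: 9 × 0.539 = 4.851
  c=10: 10 × 0.490 = 4.900
  c=11: 11 × 0.441 = 4.851
  c=12: 12 × 0.392 = 4.704
Maximum at c = 10 (4.900 surviving chicks).

10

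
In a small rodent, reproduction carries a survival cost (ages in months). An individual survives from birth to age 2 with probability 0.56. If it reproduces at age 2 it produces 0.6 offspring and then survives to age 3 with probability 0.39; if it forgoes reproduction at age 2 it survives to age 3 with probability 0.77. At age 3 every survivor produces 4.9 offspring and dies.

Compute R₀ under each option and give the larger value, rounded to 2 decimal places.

2.11

breed at age 2: R₀ = 0.56 × (0.6 + 0.39 × 4.9) = 0.56 × 2.5110 = 1.4062
delay to age 3: R₀ = 0.56 × (0.77 × 4.9) = 0.56 × 3.7730 = 2.1129
Higher: delay to age 3 (2.1129).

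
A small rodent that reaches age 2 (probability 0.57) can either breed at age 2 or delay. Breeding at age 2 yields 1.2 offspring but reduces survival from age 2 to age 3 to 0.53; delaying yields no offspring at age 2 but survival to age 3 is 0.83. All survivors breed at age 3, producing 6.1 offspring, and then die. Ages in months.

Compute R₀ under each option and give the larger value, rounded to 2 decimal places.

2.89

breed at age 2: R₀ = 0.57 × (1.2 + 0.53 × 6.1) = 0.57 × 4.4330 = 2.5268
delay to age 3: R₀ = 0.57 × (0.83 × 6.1) = 0.57 × 5.0630 = 2.8859
Higher: delay to age 3 (2.8859).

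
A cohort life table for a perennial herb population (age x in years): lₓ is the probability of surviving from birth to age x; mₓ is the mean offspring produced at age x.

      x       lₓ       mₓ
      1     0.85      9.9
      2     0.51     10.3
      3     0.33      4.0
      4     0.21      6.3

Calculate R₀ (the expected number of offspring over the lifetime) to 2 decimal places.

R₀ = Σ lₓ mₓ:
  age 1: 0.85 × 9.9 = 8.4150
  age 2: 0.51 × 10.3 = 5.2530
  age 3: 0.33 × 4.0 = 1.3200
  age 4: 0.21 × 6.3 = 1.3230
R₀ = 8.4150 + 5.2530 + 1.3200 + 1.3230 = 16.3110

16.31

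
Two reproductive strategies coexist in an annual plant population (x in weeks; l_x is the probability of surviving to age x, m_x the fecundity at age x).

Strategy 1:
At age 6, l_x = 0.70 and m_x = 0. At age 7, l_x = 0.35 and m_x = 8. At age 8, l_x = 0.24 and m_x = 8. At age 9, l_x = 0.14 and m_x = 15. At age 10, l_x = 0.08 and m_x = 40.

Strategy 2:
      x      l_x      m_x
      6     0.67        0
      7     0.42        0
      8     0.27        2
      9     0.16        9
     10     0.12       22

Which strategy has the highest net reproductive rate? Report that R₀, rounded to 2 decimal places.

10.02

Strategy 1: R₀ = 0.70×0 + 0.35×8 + 0.24×8 + 0.14×15 + 0.08×40 = 10.0200
Strategy 2: R₀ = 0.67×0 + 0.42×0 + 0.27×2 + 0.16×9 + 0.12×22 = 4.6200
Highest R₀: strategy 1 with 10.0200.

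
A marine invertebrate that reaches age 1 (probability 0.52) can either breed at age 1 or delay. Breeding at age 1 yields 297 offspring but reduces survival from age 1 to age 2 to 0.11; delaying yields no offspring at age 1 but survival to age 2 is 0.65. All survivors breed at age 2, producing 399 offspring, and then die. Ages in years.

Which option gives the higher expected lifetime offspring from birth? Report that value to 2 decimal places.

breed at age 1: R₀ = 0.52 × (297 + 0.11 × 399) = 0.52 × 340.8900 = 177.2628
delay to age 2: R₀ = 0.52 × (0.65 × 399) = 0.52 × 259.3500 = 134.8620
Higher: breed at age 1 (177.2628).

177.26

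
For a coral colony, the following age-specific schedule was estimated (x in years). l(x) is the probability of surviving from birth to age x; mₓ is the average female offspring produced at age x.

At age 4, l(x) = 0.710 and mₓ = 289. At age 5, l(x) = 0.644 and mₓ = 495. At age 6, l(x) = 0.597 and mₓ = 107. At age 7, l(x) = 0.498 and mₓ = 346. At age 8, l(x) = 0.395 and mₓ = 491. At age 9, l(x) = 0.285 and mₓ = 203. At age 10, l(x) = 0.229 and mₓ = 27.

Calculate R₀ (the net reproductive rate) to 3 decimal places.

R₀ = Σ l(x) mₓ:
  age 4: 0.710 × 289 = 205.1900
  age 5: 0.644 × 495 = 318.7800
  age 6: 0.597 × 107 = 63.8790
  age 7: 0.498 × 346 = 172.3080
  age 8: 0.395 × 491 = 193.9450
  age 9: 0.285 × 203 = 57.8550
  age 10: 0.229 × 27 = 6.1830
R₀ = 205.1900 + 318.7800 + 63.8790 + 172.3080 + 193.9450 + 57.8550 + 6.1830 = 1018.1400

1018.140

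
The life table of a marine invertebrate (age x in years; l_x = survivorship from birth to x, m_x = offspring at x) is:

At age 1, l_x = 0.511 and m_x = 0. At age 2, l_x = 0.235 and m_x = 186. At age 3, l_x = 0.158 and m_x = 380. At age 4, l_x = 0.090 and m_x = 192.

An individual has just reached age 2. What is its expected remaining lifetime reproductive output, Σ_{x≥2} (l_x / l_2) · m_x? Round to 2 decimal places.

l_2 = 0.235. Conditional survival from age 2 to x is l_x / l_2.
  x=2: (0.235/0.235) × 186 = 186.0000
  x=3: (0.158/0.235) × 380 = 255.4894
  x=4: (0.090/0.235) × 192 = 73.5319
Sum = 186.0000 + 255.4894 + 73.5319 = 515.0213

515.02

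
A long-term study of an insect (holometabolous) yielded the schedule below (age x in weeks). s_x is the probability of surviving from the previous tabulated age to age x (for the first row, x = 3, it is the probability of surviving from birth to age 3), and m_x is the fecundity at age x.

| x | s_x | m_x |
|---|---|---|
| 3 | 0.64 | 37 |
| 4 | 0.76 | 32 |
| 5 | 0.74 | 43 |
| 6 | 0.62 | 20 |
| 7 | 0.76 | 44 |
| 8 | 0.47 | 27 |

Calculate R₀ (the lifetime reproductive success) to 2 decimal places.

Survivorship from birth: l_x = s_3·s_4·…·s_x.
  l_3 = 0.64000
  l_4 = 0.48640
  l_5 = 0.35994
  l_6 = 0.22316
  l_7 = 0.16960
  l_8 = 0.07971
R₀ = Σ l_x m_x:
  age 3: 0.64000 × 37 = 23.6800
  age 4: 0.48640 × 32 = 15.5648
  age 5: 0.35994 × 43 = 15.4774
  age 6: 0.22316 × 20 = 4.4632
  age 7: 0.16960 × 44 = 7.4624
  age 8: 0.07971 × 27 = 2.1522
R₀ = 23.6800 + 15.5648 + 15.4774 + 4.4632 + 7.4624 + 2.1522 = 68.8000

68.80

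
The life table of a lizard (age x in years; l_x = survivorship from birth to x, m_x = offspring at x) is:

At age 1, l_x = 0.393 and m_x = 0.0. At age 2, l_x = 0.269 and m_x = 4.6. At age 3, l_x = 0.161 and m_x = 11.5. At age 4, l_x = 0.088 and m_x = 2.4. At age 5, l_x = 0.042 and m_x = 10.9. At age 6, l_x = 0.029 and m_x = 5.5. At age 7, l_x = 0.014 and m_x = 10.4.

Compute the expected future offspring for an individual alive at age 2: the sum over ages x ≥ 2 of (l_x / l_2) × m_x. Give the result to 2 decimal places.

15.10

l_2 = 0.269. Conditional survival from age 2 to x is l_x / l_2.
  x=2: (0.269/0.269) × 4.6 = 4.6000
  x=3: (0.161/0.269) × 11.5 = 6.8829
  x=4: (0.088/0.269) × 2.4 = 0.7851
  x=5: (0.042/0.269) × 10.9 = 1.7019
  x=6: (0.029/0.269) × 5.5 = 0.5929
  x=7: (0.014/0.269) × 10.4 = 0.5413
Sum = 4.6000 + 6.8829 + 0.7851 + 1.7019 + 0.5929 + 0.5413 = 15.1041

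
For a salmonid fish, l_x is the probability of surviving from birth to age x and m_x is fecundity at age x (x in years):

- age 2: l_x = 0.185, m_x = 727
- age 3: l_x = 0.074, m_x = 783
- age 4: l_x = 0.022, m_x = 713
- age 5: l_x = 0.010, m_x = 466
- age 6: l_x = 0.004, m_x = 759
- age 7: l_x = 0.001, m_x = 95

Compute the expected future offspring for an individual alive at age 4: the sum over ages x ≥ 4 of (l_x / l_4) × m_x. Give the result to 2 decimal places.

l_4 = 0.022. Conditional survival from age 4 to x is l_x / l_4.
  x=4: (0.022/0.022) × 713 = 713.0000
  x=5: (0.010/0.022) × 466 = 211.8182
  x=6: (0.004/0.022) × 759 = 138.0000
  x=7: (0.001/0.022) × 95 = 4.3182
Sum = 713.0000 + 211.8182 + 138.0000 + 4.3182 = 1067.1364

1067.14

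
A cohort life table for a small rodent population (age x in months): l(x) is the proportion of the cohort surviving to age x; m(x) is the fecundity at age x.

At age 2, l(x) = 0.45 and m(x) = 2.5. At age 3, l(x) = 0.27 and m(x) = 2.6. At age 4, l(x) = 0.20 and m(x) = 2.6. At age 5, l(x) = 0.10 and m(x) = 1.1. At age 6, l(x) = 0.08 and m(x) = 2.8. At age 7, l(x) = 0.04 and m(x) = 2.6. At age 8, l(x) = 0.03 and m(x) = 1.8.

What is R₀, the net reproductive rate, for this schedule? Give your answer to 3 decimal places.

R₀ = Σ l(x) m(x):
  age 2: 0.45 × 2.5 = 1.1250
  age 3: 0.27 × 2.6 = 0.7020
  age 4: 0.20 × 2.6 = 0.5200
  age 5: 0.10 × 1.1 = 0.1100
  age 6: 0.08 × 2.8 = 0.2240
  age 7: 0.04 × 2.6 = 0.1040
  age 8: 0.03 × 1.8 = 0.0540
R₀ = 1.1250 + 0.7020 + 0.5200 + 0.1100 + 0.2240 + 0.1040 + 0.0540 = 2.8390

2.839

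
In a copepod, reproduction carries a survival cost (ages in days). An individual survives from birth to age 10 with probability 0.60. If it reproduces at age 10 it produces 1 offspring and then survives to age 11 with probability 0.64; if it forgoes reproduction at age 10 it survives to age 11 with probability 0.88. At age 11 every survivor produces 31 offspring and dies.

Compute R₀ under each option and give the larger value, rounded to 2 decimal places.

breed at age 10: R₀ = 0.60 × (1 + 0.64 × 31) = 0.60 × 20.8400 = 12.5040
delay to age 11: R₀ = 0.60 × (0.88 × 31) = 0.60 × 27.2800 = 16.3680
Higher: delay to age 11 (16.3680).

16.37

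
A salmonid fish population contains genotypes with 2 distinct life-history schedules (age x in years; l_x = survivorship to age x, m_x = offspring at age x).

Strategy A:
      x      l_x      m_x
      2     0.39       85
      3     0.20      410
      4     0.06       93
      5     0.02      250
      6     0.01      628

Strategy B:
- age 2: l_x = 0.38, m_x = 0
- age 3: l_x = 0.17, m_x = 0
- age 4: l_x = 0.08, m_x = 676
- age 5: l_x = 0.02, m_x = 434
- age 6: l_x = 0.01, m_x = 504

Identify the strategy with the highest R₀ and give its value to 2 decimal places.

Strategy A: R₀ = 0.39×85 + 0.20×410 + 0.06×93 + 0.02×250 + 0.01×628 = 132.0100
Strategy B: R₀ = 0.38×0 + 0.17×0 + 0.08×676 + 0.02×434 + 0.01×504 = 67.8000
Highest R₀: strategy A with 132.0100.

132.01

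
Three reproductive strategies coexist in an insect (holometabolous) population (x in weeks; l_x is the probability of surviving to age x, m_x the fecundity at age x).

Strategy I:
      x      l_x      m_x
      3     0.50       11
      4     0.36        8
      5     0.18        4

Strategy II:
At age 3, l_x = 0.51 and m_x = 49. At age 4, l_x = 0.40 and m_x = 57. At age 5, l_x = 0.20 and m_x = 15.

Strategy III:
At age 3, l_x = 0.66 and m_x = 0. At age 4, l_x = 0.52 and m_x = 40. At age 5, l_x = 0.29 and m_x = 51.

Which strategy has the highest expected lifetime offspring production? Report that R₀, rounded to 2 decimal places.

50.79

Strategy I: R₀ = 0.50×11 + 0.36×8 + 0.18×4 = 9.1000
Strategy II: R₀ = 0.51×49 + 0.40×57 + 0.20×15 = 50.7900
Strategy III: R₀ = 0.66×0 + 0.52×40 + 0.29×51 = 35.5900
Highest R₀: strategy II with 50.7900.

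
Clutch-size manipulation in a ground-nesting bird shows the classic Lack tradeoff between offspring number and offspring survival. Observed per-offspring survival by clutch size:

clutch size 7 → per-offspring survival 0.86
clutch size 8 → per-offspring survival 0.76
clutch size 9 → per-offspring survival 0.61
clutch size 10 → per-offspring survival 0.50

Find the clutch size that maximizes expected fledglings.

8

Expected fledglings = c × s(c):
  c=7: 7 × 0.86 = 6.020
  c=8: 8 × 0.76 = 6.080
  c=9: 9 × 0.61 = 5.490
  c=10: 10 × 0.50 = 5.000
Maximum at c = 8 (6.080 fledglings).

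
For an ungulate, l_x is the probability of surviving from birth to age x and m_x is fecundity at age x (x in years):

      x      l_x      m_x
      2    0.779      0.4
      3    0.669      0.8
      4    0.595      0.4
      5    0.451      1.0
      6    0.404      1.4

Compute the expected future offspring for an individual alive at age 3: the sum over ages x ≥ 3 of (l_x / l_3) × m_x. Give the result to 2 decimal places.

2.68

l_3 = 0.669. Conditional survival from age 3 to x is l_x / l_3.
  x=3: (0.669/0.669) × 0.8 = 0.8000
  x=4: (0.595/0.669) × 0.4 = 0.3558
  x=5: (0.451/0.669) × 1.0 = 0.6741
  x=6: (0.404/0.669) × 1.4 = 0.8454
Sum = 0.8000 + 0.3558 + 0.6741 + 0.8454 = 2.6753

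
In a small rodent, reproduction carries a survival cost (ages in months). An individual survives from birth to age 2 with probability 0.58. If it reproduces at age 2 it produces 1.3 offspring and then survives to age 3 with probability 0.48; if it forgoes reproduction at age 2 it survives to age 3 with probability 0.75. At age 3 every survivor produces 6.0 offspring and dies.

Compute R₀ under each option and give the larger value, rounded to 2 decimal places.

breed at age 2: R₀ = 0.58 × (1.3 + 0.48 × 6.0) = 0.58 × 4.1800 = 2.4244
delay to age 3: R₀ = 0.58 × (0.75 × 6.0) = 0.58 × 4.5000 = 2.6100
Higher: delay to age 3 (2.6100).

2.61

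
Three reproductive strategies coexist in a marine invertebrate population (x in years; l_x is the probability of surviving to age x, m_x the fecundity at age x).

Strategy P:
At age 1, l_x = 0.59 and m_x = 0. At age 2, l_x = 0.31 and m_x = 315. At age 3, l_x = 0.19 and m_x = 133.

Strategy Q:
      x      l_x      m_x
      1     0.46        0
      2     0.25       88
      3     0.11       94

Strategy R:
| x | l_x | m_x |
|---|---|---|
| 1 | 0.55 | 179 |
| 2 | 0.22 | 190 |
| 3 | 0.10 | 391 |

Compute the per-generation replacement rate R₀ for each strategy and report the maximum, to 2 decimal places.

179.35

Strategy P: R₀ = 0.59×0 + 0.31×315 + 0.19×133 = 122.9200
Strategy Q: R₀ = 0.46×0 + 0.25×88 + 0.11×94 = 32.3400
Strategy R: R₀ = 0.55×179 + 0.22×190 + 0.10×391 = 179.3500
Highest R₀: strategy R with 179.3500.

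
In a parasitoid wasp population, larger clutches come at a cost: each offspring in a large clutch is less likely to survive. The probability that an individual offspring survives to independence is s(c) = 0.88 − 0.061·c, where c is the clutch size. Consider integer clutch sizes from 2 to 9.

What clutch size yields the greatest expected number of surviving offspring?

7

Expected surviving offspring = c × s(c):
  c=2: 2 × 0.758 = 1.516
  c=3: 3 × 0.697 = 2.091
  c=4: 4 × 0.636 = 2.544
  c=5: 5 × 0.575 = 2.875
  c=6: 6 × 0.514 = 3.084
  c=7: 7 × 0.453 = 3.171
  c=8: 8 × 0.392 = 3.136
  c=9: 9 × 0.331 = 2.979
Maximum at c = 7 (3.171 surviving offspring).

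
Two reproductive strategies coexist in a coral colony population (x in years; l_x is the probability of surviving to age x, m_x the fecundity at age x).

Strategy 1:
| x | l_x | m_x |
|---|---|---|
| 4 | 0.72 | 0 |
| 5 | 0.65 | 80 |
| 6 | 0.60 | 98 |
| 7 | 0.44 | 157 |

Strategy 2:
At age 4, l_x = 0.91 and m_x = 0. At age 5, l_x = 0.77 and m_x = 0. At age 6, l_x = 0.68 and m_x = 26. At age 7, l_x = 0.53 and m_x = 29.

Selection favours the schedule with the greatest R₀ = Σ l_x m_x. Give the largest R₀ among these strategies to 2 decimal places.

Strategy 1: R₀ = 0.72×0 + 0.65×80 + 0.60×98 + 0.44×157 = 179.8800
Strategy 2: R₀ = 0.91×0 + 0.77×0 + 0.68×26 + 0.53×29 = 33.0500
Highest R₀: strategy 1 with 179.8800.

179.88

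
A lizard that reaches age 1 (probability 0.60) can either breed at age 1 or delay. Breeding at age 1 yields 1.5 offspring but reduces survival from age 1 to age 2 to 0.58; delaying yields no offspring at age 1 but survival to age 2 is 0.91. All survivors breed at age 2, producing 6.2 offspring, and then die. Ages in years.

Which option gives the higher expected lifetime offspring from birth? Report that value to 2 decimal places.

3.39

breed at age 1: R₀ = 0.60 × (1.5 + 0.58 × 6.2) = 0.60 × 5.0960 = 3.0576
delay to age 2: R₀ = 0.60 × (0.91 × 6.2) = 0.60 × 5.6420 = 3.3852
Higher: delay to age 2 (3.3852).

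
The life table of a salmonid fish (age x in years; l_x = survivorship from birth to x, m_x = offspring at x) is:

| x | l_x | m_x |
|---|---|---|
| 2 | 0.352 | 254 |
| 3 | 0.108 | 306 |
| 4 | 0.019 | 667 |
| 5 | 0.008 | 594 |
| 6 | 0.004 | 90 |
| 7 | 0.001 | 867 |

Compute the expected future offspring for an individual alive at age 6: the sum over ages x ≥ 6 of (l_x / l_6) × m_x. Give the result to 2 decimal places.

l_6 = 0.004. Conditional survival from age 6 to x is l_x / l_6.
  x=6: (0.004/0.004) × 90 = 90.0000
  x=7: (0.001/0.004) × 867 = 216.7500
Sum = 90.0000 + 216.7500 = 306.7500

306.75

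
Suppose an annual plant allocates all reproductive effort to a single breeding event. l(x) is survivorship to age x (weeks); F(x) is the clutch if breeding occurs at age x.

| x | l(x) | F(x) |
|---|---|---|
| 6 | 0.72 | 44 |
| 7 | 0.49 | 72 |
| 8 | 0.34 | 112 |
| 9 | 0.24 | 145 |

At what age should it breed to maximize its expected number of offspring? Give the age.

8

Expected offspring if breeding at age x = l(x) × F(x):
  age 6: 0.72 × 44 = 31.680
  age 7: 0.49 × 72 = 35.280
  age 8: 0.34 × 112 = 38.080
  age 9: 0.24 × 145 = 34.800
Maximum at age 8 (38.080).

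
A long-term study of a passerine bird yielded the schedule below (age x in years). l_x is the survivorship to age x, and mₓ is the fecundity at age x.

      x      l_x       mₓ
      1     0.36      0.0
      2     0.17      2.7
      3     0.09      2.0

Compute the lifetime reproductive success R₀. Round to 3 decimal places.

0.639

R₀ = Σ l_x mₓ:
  age 1: 0.36 × 0.0 = 0.0000
  age 2: 0.17 × 2.7 = 0.4590
  age 3: 0.09 × 2.0 = 0.1800
R₀ = 0.0000 + 0.4590 + 0.1800 = 0.6390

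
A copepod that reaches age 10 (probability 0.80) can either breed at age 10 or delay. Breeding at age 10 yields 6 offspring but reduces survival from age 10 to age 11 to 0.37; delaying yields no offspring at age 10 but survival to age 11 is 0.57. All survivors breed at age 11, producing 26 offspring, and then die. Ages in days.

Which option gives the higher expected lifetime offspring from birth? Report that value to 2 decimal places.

breed at age 10: R₀ = 0.80 × (6 + 0.37 × 26) = 0.80 × 15.6200 = 12.4960
delay to age 11: R₀ = 0.80 × (0.57 × 26) = 0.80 × 14.8200 = 11.8560
Higher: breed at age 10 (12.4960).

12.50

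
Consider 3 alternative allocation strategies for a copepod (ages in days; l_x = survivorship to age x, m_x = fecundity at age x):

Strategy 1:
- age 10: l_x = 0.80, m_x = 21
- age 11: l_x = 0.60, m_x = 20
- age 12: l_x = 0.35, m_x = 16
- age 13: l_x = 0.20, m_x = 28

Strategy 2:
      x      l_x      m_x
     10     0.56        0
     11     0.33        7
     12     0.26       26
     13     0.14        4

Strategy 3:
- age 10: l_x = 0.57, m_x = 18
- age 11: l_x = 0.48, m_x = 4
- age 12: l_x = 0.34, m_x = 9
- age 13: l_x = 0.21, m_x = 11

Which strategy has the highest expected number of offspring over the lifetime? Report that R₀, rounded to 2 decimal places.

Strategy 1: R₀ = 0.80×21 + 0.60×20 + 0.35×16 + 0.20×28 = 40.0000
Strategy 2: R₀ = 0.56×0 + 0.33×7 + 0.26×26 + 0.14×4 = 9.6300
Strategy 3: R₀ = 0.57×18 + 0.48×4 + 0.34×9 + 0.21×11 = 17.5500
Highest R₀: strategy 1 with 40.0000.

40.00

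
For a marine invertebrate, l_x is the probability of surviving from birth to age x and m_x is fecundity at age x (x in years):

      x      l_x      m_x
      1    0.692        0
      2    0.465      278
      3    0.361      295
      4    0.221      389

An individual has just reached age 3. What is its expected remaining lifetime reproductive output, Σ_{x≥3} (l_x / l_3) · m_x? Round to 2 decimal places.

533.14

l_3 = 0.361. Conditional survival from age 3 to x is l_x / l_3.
  x=3: (0.361/0.361) × 295 = 295.0000
  x=4: (0.221/0.361) × 389 = 238.1413
Sum = 295.0000 + 238.1413 = 533.1413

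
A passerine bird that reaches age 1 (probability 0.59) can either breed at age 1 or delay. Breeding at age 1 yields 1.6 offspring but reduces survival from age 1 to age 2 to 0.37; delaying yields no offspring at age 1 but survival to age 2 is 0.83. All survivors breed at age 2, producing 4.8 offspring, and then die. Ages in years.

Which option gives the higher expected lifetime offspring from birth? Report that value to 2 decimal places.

breed at age 1: R₀ = 0.59 × (1.6 + 0.37 × 4.8) = 0.59 × 3.3760 = 1.9918
delay to age 2: R₀ = 0.59 × (0.83 × 4.8) = 0.59 × 3.9840 = 2.3506
Higher: delay to age 2 (2.3506).

2.35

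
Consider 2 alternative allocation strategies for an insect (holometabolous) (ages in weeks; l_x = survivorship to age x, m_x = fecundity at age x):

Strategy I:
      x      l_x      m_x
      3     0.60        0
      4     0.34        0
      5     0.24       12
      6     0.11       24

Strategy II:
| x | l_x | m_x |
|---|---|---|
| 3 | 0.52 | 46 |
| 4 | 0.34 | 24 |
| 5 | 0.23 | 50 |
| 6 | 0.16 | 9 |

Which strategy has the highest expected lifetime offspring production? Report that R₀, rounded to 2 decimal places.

45.02

Strategy I: R₀ = 0.60×0 + 0.34×0 + 0.24×12 + 0.11×24 = 5.5200
Strategy II: R₀ = 0.52×46 + 0.34×24 + 0.23×50 + 0.16×9 = 45.0200
Highest R₀: strategy II with 45.0200.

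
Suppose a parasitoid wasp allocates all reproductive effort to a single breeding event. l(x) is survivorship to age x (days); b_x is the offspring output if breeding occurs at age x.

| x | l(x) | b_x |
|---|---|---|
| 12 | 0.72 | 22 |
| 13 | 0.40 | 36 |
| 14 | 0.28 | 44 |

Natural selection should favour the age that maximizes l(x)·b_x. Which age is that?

12

Expected offspring if breeding at age x = l(x) × b_x:
  age 12: 0.72 × 22 = 15.840
  age 13: 0.40 × 36 = 14.400
  age 14: 0.28 × 44 = 12.320
Maximum at age 12 (15.840).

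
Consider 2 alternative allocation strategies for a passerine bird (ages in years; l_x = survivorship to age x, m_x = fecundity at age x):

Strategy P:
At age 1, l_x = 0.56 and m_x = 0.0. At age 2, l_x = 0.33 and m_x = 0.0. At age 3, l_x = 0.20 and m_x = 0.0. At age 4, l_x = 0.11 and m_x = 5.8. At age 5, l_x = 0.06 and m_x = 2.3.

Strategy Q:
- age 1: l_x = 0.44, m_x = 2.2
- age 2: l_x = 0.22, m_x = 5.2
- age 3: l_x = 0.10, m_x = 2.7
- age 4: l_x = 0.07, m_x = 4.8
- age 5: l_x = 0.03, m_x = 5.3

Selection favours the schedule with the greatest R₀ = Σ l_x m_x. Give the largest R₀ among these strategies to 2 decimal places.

2.88

Strategy P: R₀ = 0.56×0.0 + 0.33×0.0 + 0.20×0.0 + 0.11×5.8 + 0.06×2.3 = 0.7760
Strategy Q: R₀ = 0.44×2.2 + 0.22×5.2 + 0.10×2.7 + 0.07×4.8 + 0.03×5.3 = 2.8770
Highest R₀: strategy Q with 2.8770.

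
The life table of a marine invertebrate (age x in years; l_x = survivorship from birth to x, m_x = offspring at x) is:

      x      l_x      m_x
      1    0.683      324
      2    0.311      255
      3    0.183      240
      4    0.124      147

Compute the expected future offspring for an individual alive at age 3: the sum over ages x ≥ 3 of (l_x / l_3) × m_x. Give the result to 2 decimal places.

l_3 = 0.183. Conditional survival from age 3 to x is l_x / l_3.
  x=3: (0.183/0.183) × 240 = 240.0000
  x=4: (0.124/0.183) × 147 = 99.6066
Sum = 240.0000 + 99.6066 = 339.6066

339.61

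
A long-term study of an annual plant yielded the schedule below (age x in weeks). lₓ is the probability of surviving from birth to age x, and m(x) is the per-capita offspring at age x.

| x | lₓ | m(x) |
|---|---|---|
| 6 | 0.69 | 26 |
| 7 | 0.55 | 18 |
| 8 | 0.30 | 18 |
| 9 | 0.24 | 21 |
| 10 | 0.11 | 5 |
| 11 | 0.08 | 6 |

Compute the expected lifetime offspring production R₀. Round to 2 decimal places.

R₀ = Σ lₓ m(x):
  age 6: 0.69 × 26 = 17.9400
  age 7: 0.55 × 18 = 9.9000
  age 8: 0.30 × 18 = 5.4000
  age 9: 0.24 × 21 = 5.0400
  age 10: 0.11 × 5 = 0.5500
  age 11: 0.08 × 6 = 0.4800
R₀ = 17.9400 + 9.9000 + 5.4000 + 5.0400 + 0.5500 + 0.4800 = 39.3100

39.31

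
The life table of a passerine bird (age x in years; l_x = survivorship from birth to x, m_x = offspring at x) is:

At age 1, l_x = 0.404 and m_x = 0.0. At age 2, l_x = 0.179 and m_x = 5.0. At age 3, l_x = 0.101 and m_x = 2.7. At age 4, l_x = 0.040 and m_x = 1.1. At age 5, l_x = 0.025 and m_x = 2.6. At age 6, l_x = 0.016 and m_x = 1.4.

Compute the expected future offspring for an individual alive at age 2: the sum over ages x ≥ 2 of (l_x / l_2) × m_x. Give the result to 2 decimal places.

l_2 = 0.179. Conditional survival from age 2 to x is l_x / l_2.
  x=2: (0.179/0.179) × 5.0 = 5.0000
  x=3: (0.101/0.179) × 2.7 = 1.5235
  x=4: (0.040/0.179) × 1.1 = 0.2458
  x=5: (0.025/0.179) × 2.6 = 0.3631
  x=6: (0.016/0.179) × 1.4 = 0.1251
Sum = 5.0000 + 1.5235 + 0.2458 + 0.3631 + 0.1251 = 7.2575

7.26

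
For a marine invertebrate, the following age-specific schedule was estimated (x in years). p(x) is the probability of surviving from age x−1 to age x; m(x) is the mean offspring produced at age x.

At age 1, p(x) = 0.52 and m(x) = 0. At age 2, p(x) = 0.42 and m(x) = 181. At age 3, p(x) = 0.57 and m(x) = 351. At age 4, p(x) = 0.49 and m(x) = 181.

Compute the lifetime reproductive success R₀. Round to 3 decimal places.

Survivorship from birth: l_x = p_1·p_2·…·p_x.
  l_1 = 0.52000
  l_2 = 0.21840
  l_3 = 0.12449
  l_4 = 0.06100
R₀ = Σ l_x m(x):
  age 1: 0.52000 × 0 = 0.0000
  age 2: 0.21840 × 181 = 39.5304
  age 3: 0.12449 × 351 = 43.6960
  age 4: 0.06100 × 181 = 11.0410
R₀ = 0.0000 + 39.5304 + 43.6960 + 11.0410 = 94.2674

94.267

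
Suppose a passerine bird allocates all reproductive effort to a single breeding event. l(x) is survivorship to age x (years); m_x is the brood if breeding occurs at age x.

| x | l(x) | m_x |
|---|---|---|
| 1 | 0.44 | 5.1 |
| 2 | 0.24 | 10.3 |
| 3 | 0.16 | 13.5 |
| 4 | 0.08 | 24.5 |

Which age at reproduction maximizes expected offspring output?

Expected offspring if breeding at age x = l(x) × m_x:
  age 1: 0.44 × 5.1 = 2.244
  age 2: 0.24 × 10.3 = 2.472
  age 3: 0.16 × 13.5 = 2.160
  age 4: 0.08 × 24.5 = 1.960
Maximum at age 2 (2.472).

2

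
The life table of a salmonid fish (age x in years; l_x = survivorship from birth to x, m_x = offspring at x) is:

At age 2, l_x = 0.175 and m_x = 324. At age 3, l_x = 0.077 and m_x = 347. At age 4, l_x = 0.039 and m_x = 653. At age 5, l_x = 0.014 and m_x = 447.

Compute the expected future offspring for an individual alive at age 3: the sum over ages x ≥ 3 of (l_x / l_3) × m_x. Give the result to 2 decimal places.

759.01

l_3 = 0.077. Conditional survival from age 3 to x is l_x / l_3.
  x=3: (0.077/0.077) × 347 = 347.0000
  x=4: (0.039/0.077) × 653 = 330.7403
  x=5: (0.014/0.077) × 447 = 81.2727
Sum = 347.0000 + 330.7403 + 81.2727 = 759.0130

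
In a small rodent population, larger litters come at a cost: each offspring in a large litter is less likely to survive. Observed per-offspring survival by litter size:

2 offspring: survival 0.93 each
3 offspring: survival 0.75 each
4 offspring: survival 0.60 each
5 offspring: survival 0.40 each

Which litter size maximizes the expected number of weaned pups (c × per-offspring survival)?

Expected weaned pups = c × s(c):
  c=2: 2 × 0.93 = 1.860
  c=3: 3 × 0.75 = 2.250
  c=4: 4 × 0.60 = 2.400
  c=5: 5 × 0.40 = 2.000
Maximum at c = 4 (2.400 weaned pups).

4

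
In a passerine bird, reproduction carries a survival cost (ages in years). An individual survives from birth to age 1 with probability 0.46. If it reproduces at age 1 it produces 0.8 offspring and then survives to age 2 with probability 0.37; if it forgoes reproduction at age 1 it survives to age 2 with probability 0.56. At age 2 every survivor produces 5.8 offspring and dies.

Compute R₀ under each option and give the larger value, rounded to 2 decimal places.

1.49

breed at age 1: R₀ = 0.46 × (0.8 + 0.37 × 5.8) = 0.46 × 2.9460 = 1.3552
delay to age 2: R₀ = 0.46 × (0.56 × 5.8) = 0.46 × 3.2480 = 1.4941
Higher: delay to age 2 (1.4941).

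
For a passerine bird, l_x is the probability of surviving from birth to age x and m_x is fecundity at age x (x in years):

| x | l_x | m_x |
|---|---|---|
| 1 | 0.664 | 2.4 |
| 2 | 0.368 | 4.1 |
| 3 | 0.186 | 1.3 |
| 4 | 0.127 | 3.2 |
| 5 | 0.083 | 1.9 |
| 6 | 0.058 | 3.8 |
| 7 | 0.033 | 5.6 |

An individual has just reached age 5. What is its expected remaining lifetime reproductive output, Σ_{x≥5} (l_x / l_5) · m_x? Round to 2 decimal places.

6.78

l_5 = 0.083. Conditional survival from age 5 to x is l_x / l_5.
  x=5: (0.083/0.083) × 1.9 = 1.9000
  x=6: (0.058/0.083) × 3.8 = 2.6554
  x=7: (0.033/0.083) × 5.6 = 2.2265
Sum = 1.9000 + 2.6554 + 2.2265 = 6.7819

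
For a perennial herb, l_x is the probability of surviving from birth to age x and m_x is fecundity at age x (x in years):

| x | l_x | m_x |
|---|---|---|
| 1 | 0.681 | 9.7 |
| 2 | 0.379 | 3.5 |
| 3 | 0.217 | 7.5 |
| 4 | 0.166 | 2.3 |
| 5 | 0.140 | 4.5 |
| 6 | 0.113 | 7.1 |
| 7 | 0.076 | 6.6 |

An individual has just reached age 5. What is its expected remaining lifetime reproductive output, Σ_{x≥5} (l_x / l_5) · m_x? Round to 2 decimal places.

l_5 = 0.140. Conditional survival from age 5 to x is l_x / l_5.
  x=5: (0.140/0.140) × 4.5 = 4.5000
  x=6: (0.113/0.140) × 7.1 = 5.7307
  x=7: (0.076/0.140) × 6.6 = 3.5829
Sum = 4.5000 + 5.7307 + 3.5829 = 13.8136

13.81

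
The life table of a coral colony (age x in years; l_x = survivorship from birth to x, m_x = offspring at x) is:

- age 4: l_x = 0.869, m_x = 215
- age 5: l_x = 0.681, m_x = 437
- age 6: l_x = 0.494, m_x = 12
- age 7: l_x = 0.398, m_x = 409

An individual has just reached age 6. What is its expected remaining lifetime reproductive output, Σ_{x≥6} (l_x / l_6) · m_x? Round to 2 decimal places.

l_6 = 0.494. Conditional survival from age 6 to x is l_x / l_6.
  x=6: (0.494/0.494) × 12 = 12.0000
  x=7: (0.398/0.494) × 409 = 329.5182
Sum = 12.0000 + 329.5182 = 341.5182

341.52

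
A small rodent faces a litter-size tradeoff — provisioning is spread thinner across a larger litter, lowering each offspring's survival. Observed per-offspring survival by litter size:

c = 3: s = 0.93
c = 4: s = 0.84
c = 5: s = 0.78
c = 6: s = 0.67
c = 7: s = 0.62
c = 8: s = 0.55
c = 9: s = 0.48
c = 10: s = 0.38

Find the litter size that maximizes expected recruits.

Expected recruits = c × s(c):
  c=3: 3 × 0.93 = 2.790
  c=4: 4 × 0.84 = 3.360
  c=5: 5 × 0.78 = 3.900
  c=6: 6 × 0.67 = 4.020
  c=7: 7 × 0.62 = 4.340
  c=8: 8 × 0.55 = 4.400
  c=9: 9 × 0.48 = 4.320
  c=10: 10 × 0.38 = 3.800
Maximum at c = 8 (4.400 recruits).

8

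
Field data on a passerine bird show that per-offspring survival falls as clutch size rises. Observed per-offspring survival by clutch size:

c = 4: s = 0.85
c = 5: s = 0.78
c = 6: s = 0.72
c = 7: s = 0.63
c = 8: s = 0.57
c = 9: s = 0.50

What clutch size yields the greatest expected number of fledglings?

Expected fledglings = c × s(c):
  c=4: 4 × 0.85 = 3.400
  c=5: 5 × 0.78 = 3.900
  c=6: 6 × 0.72 = 4.320
  c=7: 7 × 0.63 = 4.410
  c=8: 8 × 0.57 = 4.560
  c=9: 9 × 0.50 = 4.500
Maximum at c = 8 (4.560 fledglings).

8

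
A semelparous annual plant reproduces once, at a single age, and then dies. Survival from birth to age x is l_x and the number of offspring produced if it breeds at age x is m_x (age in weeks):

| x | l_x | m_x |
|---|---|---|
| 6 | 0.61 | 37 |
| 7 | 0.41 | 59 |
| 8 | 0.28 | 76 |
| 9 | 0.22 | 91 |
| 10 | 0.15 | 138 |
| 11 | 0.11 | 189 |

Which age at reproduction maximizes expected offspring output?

7

Expected offspring if breeding at age x = l_x × m_x:
  age 6: 0.61 × 37 = 22.570
  age 7: 0.41 × 59 = 24.190
  age 8: 0.28 × 76 = 21.280
  age 9: 0.22 × 91 = 20.020
  age 10: 0.15 × 138 = 20.700
  age 11: 0.11 × 189 = 20.790
Maximum at age 7 (24.190).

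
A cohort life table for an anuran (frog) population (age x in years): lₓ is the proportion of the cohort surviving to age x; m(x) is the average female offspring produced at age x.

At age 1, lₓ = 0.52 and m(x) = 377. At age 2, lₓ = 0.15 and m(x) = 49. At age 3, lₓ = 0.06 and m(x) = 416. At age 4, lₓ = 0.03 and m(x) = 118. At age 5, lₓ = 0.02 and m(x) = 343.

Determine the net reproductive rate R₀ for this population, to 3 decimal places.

238.750

R₀ = Σ lₓ m(x):
  age 1: 0.52 × 377 = 196.0400
  age 2: 0.15 × 49 = 7.3500
  age 3: 0.06 × 416 = 24.9600
  age 4: 0.03 × 118 = 3.5400
  age 5: 0.02 × 343 = 6.8600
R₀ = 196.0400 + 7.3500 + 24.9600 + 3.5400 + 6.8600 = 238.7500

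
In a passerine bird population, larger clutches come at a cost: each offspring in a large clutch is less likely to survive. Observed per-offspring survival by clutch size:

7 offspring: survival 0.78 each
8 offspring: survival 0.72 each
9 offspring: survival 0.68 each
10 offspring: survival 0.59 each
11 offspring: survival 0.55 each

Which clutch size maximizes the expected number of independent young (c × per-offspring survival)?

9

Expected independent young = c × s(c):
  c=7: 7 × 0.78 = 5.460
  c=8: 8 × 0.72 = 5.760
  c=9: 9 × 0.68 = 6.120
  c=10: 10 × 0.59 = 5.900
  c=11: 11 × 0.55 = 6.050
Maximum at c = 9 (6.120 independent young).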